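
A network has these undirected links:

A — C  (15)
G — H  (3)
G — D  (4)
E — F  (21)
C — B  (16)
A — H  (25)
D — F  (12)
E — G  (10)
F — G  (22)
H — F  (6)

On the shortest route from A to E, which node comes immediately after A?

Enumerating some paths:
A → H → G → E: 25+3+10 = 38
A → H → F → E: 25+6+21 = 52
Cheapest is A → H → G → E at 38.
So from A the first move is to H.

H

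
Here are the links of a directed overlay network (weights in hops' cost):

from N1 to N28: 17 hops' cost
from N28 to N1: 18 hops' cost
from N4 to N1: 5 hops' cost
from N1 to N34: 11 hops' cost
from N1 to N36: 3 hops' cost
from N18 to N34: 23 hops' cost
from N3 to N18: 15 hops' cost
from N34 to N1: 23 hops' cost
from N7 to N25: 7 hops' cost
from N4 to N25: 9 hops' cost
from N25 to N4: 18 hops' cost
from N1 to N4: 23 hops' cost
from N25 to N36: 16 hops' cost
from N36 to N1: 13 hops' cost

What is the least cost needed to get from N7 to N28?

47 hops' cost

Shortest distances from N7:
N7: 0
N25: 7  (via N7)
N36: 23  (via N25)
N4: 25  (via N25)
N1: 30  (via N4)
N34: 41  (via N1)
N28: 47  (via N1)
Shortest route: N7–N25–N4–N1–N28 = 47 hops' cost.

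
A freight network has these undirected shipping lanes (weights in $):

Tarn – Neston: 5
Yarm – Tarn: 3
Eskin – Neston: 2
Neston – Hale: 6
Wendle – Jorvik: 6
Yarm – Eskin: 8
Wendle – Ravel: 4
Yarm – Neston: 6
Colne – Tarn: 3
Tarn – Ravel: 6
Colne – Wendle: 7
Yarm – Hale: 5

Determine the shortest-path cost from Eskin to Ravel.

Compare a few routes:
Eskin - Neston - Tarn - Ravel: 2+5+6 = 13
Eskin - Neston - Yarm - Tarn - Ravel: 2+6+3+6 = 17
The minimum is $13 via Eskin - Neston - Tarn - Ravel.

$13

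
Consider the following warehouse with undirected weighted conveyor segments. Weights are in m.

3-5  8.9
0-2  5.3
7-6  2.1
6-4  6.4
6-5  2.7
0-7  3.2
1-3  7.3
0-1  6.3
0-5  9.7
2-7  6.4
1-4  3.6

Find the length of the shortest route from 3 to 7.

Running Dijkstra from 3:
3: 0
1: 7.3  (via 3)
5: 8.9  (via 3)
4: 10.9  (via 1)
6: 11.6  (via 5)
0: 13.6  (via 1)
7: 13.7  (via 6)
Shortest route: 3 → 5 → 6 → 7 = 13.7 m.

13.7 m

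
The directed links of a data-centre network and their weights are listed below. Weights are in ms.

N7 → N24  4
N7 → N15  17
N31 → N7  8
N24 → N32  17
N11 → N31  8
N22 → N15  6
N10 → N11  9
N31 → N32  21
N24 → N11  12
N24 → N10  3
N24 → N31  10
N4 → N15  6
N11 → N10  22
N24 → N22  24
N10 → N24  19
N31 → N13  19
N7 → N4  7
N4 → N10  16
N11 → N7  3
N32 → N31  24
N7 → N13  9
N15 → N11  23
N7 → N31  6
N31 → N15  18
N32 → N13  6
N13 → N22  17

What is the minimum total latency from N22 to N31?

37 ms

Shortest distances from N22:
N22: 0
N15: 6  (via N22)
N11: 29  (via N15)
N7: 32  (via N11)
N24: 36  (via N7)
N31: 37  (via N11)
Shortest route: N22–N15–N11–N31 = 37 ms.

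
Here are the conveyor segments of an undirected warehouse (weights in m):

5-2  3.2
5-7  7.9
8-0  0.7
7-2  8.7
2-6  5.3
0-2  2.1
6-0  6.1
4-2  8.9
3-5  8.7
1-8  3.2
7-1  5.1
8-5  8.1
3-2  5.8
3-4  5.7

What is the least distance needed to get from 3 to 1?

11.8 m

Shortest distances from 3:
3: 0
4: 5.7  (via 3)
2: 5.8  (via 3)
0: 7.9  (via 2)
8: 8.6  (via 0)
5: 8.7  (via 3)
6: 11.1  (via 2)
1: 11.8  (via 8)
Shortest route: 3–2–0–8–1 = 11.8 m.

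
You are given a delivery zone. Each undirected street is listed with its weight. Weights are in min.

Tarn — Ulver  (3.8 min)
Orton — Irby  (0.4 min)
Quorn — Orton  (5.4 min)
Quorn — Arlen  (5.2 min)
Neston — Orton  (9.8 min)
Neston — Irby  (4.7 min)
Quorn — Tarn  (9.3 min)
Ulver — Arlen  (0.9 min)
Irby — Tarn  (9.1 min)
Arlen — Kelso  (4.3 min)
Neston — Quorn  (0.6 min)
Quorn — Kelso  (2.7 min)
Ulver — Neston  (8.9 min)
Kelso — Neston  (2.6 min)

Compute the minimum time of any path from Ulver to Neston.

6.7 min

Compare a few routes:
Ulver - Arlen - Quorn - Neston: 0.9+5.2+0.6 = 6.7
Ulver - Arlen - Kelso - Neston: 0.9+4.3+2.6 = 7.8
Ulver - Arlen - Kelso - Quorn - Neston: 0.9+4.3+2.7+0.6 = 8.5
The minimum is 6.7 min via Ulver - Arlen - Quorn - Neston.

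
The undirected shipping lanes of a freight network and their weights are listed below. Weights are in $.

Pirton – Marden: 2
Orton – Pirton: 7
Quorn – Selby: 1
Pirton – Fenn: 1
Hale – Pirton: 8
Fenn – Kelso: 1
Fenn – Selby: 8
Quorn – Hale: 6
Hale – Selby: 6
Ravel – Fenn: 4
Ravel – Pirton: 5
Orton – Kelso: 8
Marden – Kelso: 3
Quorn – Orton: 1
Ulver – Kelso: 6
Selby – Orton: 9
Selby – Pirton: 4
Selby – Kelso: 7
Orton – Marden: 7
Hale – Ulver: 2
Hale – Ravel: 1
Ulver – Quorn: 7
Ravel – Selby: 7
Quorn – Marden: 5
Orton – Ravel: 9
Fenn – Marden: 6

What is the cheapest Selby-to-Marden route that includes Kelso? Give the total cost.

Best Selby to Kelso: Selby → Pirton → Fenn → Kelso costing 6
Shortest Kelso→Marden: Kelso → Marden = 3
Total via Kelso: 6 + 3 = $9.

$9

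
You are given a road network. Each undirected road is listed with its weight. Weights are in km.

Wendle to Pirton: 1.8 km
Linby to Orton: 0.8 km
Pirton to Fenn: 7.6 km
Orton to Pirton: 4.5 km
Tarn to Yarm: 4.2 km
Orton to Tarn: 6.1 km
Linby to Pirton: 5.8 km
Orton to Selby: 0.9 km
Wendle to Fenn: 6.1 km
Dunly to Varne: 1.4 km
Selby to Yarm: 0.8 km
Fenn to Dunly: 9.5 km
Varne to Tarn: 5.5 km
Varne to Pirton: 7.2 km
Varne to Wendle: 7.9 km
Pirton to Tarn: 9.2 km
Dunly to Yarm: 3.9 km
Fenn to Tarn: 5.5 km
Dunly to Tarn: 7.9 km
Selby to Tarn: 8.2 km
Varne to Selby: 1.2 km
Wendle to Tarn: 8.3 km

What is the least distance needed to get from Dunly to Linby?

4.3 km

Running Dijkstra from Dunly:
Dunly: 0
Varne: 1.4  (via Dunly)
Selby: 2.6  (via Varne)
Yarm: 3.4  (via Selby)
Orton: 3.5  (via Selby)
Linby: 4.3  (via Orton)
Shortest route: Dunly → Varne → Selby → Orton → Linby = 4.3 km.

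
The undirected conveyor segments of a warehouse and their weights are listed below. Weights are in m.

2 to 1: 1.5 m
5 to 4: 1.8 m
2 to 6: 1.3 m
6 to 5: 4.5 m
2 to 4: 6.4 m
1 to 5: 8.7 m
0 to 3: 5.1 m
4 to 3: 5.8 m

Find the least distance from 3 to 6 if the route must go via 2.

13.5 m

Shortest 3→2: 3 → 4 → 2 = 12.2
Shortest 2→6: 2 → 6 = 1.3
Total via 2: 12.2 + 1.3 = 13.5 m.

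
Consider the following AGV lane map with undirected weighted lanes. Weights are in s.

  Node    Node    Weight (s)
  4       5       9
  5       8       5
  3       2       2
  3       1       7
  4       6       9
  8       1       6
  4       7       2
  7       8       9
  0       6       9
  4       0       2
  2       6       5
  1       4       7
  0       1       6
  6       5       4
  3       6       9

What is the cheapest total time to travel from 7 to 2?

Candidate routes:
7–4–0–6–2: 2+2+9+5 = 18
7–4–1–3–2: 2+7+7+2 = 18
7–4–6–2: 2+9+5 = 16
The minimum is 16 s via 7–4–6–2.

16 s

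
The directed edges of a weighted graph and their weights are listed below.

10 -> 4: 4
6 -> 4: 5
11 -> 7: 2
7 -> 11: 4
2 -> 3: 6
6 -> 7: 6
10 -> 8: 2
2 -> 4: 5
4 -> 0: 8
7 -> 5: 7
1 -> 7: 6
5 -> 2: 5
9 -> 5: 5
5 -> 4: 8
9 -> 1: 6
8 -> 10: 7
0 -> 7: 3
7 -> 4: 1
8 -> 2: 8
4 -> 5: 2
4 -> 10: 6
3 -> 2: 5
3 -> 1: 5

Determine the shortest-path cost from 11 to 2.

10

Settle nodes by increasing distance from 11:
11: 0
7: 2  (via 11)
4: 3  (via 7)
5: 5  (via 4)
10: 9  (via 4)
2: 10  (via 5)
Shortest route: 11 → 7 → 4 → 5 → 2 = 10.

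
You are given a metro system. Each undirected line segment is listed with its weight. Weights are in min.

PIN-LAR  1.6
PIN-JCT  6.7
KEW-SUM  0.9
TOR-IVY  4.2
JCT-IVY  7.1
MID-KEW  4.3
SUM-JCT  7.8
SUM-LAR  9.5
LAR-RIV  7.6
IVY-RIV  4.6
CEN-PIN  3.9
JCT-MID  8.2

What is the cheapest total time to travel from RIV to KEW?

Shortest distances from RIV:
RIV: 0
IVY: 4.6  (via RIV)
LAR: 7.6  (via RIV)
TOR: 8.8  (via IVY)
PIN: 9.2  (via LAR)
JCT: 11.7  (via IVY)
CEN: 13.1  (via PIN)
SUM: 17.1  (via LAR)
KEW: 18  (via SUM)
Shortest route: RIV → LAR → SUM → KEW = 18 min.

18 min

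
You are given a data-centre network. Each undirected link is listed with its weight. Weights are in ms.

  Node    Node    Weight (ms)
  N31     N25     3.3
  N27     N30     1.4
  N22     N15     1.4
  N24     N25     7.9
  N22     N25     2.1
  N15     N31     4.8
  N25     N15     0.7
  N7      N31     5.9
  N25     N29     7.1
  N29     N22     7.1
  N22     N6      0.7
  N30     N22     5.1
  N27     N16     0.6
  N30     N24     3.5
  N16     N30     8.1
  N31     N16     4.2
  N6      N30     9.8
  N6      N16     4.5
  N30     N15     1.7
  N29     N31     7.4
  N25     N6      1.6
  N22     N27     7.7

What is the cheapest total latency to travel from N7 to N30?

Enumerating some paths:
N7 - N31 - N25 - N15 - N30: 5.9+3.3+0.7+1.7 = 11.6
N7 - N31 - N16 - N27 - N30: 5.9+4.2+0.6+1.4 = 12.1
Cheapest is N7 - N31 - N25 - N15 - N30 at 11.6 ms.

11.6 ms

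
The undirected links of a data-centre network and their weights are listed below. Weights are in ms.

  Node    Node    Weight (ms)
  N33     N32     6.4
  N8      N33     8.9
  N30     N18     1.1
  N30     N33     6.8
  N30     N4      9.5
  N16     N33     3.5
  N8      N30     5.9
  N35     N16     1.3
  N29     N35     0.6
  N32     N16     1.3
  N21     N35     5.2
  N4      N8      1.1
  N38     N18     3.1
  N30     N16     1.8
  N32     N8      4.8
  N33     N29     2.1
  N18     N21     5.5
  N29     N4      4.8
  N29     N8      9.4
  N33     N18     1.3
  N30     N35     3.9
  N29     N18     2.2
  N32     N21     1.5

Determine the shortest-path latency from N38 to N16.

6 ms

Candidate routes:
N38 - N18 - N33 - N29 - N35 - N16: 3.1+1.3+2.1+0.6+1.3 = 8.4
N38 - N18 - N33 - N16: 3.1+1.3+3.5 = 7.9
N38 - N18 - N30 - N16: 3.1+1.1+1.8 = 6
N38 - N18 - N29 - N35 - N16: 3.1+2.2+0.6+1.3 = 7.2
The minimum is 6 ms via N38 - N18 - N30 - N16.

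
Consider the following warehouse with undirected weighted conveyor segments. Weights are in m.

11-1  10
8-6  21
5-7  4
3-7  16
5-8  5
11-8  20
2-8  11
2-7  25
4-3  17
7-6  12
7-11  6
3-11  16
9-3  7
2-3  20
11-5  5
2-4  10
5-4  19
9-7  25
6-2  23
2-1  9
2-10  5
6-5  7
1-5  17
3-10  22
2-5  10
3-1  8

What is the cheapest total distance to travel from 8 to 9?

32 m

Candidate routes:
8 - 5 - 7 - 9: 5+4+25 = 34
8 - 5 - 11 - 3 - 9: 5+5+16+7 = 33
8 - 5 - 7 - 3 - 9: 5+4+16+7 = 32
8 - 2 - 1 - 3 - 9: 11+9+8+7 = 35
The minimum is 32 m via 8 - 5 - 7 - 3 - 9.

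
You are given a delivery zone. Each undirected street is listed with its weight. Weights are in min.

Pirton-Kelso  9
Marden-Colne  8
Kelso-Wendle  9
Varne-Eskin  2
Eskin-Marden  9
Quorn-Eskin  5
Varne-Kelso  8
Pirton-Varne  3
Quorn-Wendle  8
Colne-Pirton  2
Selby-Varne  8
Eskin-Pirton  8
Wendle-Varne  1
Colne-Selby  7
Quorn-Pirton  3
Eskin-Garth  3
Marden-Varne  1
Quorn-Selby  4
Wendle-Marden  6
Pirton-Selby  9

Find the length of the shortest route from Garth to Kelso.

13 min

Shortest distances from Garth:
Garth: 0
Eskin: 3  (via Garth)
Varne: 5  (via Eskin)
Marden: 6  (via Varne)
Wendle: 6  (via Varne)
Quorn: 8  (via Eskin)
Pirton: 8  (via Varne)
Colne: 10  (via Pirton)
Selby: 12  (via Quorn)
Kelso: 13  (via Varne)
Shortest route: Garth–Eskin–Varne–Kelso = 13 min.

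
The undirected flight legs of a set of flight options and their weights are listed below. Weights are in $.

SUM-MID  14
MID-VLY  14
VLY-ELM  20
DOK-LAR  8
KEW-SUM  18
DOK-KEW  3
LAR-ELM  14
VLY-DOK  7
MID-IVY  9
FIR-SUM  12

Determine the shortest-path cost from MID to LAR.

Shortest distances from MID:
MID: 0
IVY: 9  (via MID)
VLY: 14  (via MID)
SUM: 14  (via MID)
DOK: 21  (via VLY)
KEW: 24  (via DOK)
FIR: 26  (via SUM)
LAR: 29  (via DOK)
Shortest route: MID–VLY–DOK–LAR = $29.

$29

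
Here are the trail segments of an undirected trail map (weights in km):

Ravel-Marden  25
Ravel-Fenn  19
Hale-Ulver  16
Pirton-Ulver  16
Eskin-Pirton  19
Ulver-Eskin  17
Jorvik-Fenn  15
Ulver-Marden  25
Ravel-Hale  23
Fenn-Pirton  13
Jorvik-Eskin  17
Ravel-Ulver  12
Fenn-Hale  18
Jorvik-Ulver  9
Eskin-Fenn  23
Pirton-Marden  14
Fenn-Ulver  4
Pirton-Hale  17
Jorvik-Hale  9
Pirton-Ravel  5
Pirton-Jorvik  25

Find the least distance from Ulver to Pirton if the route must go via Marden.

Shortest Ulver→Marden: Ulver–Marden = 25
Best Marden to Pirton: Marden–Pirton costing 14
Total via Marden: 25 + 14 = 39 km.

39 km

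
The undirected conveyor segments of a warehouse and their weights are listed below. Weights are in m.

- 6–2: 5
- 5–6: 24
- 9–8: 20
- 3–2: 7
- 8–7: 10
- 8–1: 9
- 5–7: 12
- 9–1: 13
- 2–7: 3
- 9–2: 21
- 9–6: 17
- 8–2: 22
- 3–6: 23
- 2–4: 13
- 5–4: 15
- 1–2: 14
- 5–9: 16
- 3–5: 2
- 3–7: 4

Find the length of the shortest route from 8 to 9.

20 m

Running Dijkstra from 8:
8: 0
1: 9  (via 8)
7: 10  (via 8)
2: 13  (via 7)
3: 14  (via 7)
5: 16  (via 3)
6: 18  (via 2)
9: 20  (via 8)
Shortest route: 8 → 9 = 20 m.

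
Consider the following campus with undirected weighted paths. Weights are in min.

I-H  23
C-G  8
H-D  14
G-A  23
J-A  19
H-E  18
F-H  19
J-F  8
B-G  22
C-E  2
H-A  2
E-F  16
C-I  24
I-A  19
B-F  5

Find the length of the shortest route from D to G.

39 min

Settle nodes by increasing distance from D:
D: 0
H: 14  (via D)
A: 16  (via H)
E: 32  (via H)
F: 33  (via H)
C: 34  (via E)
I: 35  (via A)
J: 35  (via A)
B: 38  (via F)
G: 39  (via A)
Shortest route: D–H–A–G = 39 min.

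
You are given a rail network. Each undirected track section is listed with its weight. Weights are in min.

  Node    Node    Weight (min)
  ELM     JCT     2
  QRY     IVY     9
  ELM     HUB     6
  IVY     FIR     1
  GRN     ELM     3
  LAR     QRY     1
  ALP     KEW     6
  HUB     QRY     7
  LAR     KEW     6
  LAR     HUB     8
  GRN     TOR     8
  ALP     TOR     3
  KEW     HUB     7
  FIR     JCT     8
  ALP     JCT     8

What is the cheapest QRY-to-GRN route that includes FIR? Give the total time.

Shortest QRY→FIR: QRY–IVY–FIR = 10
Shortest FIR→GRN: FIR–JCT–ELM–GRN = 13
Total via FIR: 10 + 13 = 23 min.

23 min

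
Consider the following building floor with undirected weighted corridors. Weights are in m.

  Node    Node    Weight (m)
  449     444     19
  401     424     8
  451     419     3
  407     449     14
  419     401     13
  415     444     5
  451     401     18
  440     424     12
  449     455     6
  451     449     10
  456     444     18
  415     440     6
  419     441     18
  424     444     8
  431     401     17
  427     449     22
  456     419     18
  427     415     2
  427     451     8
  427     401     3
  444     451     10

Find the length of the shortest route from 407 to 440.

40 m

Running Dijkstra from 407:
407: 0
449: 14  (via 407)
455: 20  (via 449)
451: 24  (via 449)
419: 27  (via 451)
427: 32  (via 451)
444: 33  (via 449)
415: 34  (via 427)
401: 35  (via 427)
440: 40  (via 415)
Shortest route: 407 → 449 → 451 → 427 → 415 → 440 = 40 m.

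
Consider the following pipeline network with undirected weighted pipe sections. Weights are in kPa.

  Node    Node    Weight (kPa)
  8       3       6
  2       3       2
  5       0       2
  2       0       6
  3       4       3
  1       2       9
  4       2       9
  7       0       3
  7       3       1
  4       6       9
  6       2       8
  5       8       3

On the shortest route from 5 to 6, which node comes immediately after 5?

Enumerating some paths:
5–0–7–3–4–6: 2+3+1+3+9 = 18
5–0–2–6: 2+6+8 = 16
5–8–3–2–6: 3+6+2+8 = 19
The minimum is 16 kPa via 5–0–2–6.
So from 5 the first move is to 0.

0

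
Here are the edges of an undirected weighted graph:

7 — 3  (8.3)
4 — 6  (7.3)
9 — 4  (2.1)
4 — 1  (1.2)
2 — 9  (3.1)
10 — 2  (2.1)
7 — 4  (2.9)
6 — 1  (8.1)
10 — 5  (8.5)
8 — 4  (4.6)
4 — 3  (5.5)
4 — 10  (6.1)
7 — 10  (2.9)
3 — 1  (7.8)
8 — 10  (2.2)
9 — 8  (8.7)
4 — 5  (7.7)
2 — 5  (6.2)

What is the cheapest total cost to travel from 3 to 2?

10.7

Shortest distances from 3:
3: 0
4: 5.5  (via 3)
1: 6.7  (via 4)
9: 7.6  (via 4)
7: 8.3  (via 3)
8: 10.1  (via 4)
2: 10.7  (via 9)
Shortest route: 3–4–9–2 = 10.7.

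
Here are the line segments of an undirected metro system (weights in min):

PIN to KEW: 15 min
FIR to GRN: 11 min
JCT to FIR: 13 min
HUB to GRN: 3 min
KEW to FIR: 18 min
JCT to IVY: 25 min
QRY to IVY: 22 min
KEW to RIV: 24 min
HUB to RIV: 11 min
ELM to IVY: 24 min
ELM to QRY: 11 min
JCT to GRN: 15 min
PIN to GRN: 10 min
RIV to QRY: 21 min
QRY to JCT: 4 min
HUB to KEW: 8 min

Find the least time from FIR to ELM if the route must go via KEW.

Best FIR to KEW: FIR → KEW costing 18
Shortest KEW→ELM: KEW → HUB → GRN → JCT → QRY → ELM = 41
Total via KEW: 18 + 41 = 59 min.

59 min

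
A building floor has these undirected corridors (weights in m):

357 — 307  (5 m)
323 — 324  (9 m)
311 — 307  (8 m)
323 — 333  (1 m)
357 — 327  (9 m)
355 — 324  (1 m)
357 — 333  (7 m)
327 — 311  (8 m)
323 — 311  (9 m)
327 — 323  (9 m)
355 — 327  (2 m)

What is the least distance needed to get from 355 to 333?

Compare a few routes:
355 → 327 → 323 → 333: 2+9+1 = 12
355 → 327 → 357 → 333: 2+9+7 = 18
355 → 324 → 323 → 333: 1+9+1 = 11
Cheapest is 355 → 324 → 323 → 333 at 11 m.

11 m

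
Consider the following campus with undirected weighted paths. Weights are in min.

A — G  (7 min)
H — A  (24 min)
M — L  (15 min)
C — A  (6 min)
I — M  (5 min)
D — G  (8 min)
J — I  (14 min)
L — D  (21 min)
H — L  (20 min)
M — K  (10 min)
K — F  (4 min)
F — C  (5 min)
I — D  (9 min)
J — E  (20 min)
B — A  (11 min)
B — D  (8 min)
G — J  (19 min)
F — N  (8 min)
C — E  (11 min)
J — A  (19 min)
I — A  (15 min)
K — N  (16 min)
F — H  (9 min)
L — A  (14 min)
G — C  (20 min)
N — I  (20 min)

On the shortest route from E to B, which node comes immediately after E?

C

Enumerating some paths:
E - C - G - A - B: 11+20+7+11 = 49
E - C - G - D - B: 11+20+8+8 = 47
E - C - A - G - D - B: 11+6+7+8+8 = 40
E - C - A - B: 11+6+11 = 28
Cheapest is E - C - A - B at 28 min.
So from E the first move is to C.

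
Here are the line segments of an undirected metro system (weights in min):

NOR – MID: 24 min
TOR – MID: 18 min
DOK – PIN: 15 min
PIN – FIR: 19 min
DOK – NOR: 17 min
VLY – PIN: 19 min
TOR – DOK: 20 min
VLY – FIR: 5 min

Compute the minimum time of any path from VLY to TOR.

Settle nodes by increasing distance from VLY:
VLY: 0
FIR: 5  (via VLY)
PIN: 19  (via VLY)
DOK: 34  (via PIN)
NOR: 51  (via DOK)
TOR: 54  (via DOK)
Shortest route: VLY → PIN → DOK → TOR = 54 min.

54 min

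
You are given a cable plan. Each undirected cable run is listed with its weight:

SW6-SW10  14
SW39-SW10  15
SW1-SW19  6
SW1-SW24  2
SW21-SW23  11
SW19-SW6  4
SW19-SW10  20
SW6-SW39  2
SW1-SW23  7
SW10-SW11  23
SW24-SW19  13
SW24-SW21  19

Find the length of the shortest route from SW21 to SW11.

Shortest distances from SW21:
SW21: 0
SW23: 11  (via SW21)
SW1: 18  (via SW23)
SW24: 19  (via SW21)
SW19: 24  (via SW1)
SW6: 28  (via SW19)
SW39: 30  (via SW6)
SW10: 42  (via SW6)
SW11: 65  (via SW10)
Shortest route: SW21 → SW23 → SW1 → SW19 → SW6 → SW10 → SW11 = 65.

65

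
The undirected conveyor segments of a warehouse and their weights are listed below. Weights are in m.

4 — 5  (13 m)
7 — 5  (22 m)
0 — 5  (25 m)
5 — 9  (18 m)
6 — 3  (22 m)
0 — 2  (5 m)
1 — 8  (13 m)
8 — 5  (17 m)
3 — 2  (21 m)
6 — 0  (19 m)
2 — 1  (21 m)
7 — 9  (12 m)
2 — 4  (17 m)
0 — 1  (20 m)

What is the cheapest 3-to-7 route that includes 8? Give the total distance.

Best 3 to 8: 3 → 2 → 1 → 8 costing 55
Best 8 to 7: 8 → 5 → 7 costing 39
Total via 8: 55 + 39 = 94 m.

94 m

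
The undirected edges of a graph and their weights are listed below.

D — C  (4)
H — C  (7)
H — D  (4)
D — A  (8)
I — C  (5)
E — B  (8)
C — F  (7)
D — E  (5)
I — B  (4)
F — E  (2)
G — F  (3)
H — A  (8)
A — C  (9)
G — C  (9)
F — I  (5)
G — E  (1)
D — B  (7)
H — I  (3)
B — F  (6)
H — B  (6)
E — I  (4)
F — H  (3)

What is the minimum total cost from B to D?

7

Enumerating some paths:
B → H → D: 6+4 = 10
B → I → H → D: 4+3+4 = 11
B → D: 7 = 7
The minimum is 7 via B → D.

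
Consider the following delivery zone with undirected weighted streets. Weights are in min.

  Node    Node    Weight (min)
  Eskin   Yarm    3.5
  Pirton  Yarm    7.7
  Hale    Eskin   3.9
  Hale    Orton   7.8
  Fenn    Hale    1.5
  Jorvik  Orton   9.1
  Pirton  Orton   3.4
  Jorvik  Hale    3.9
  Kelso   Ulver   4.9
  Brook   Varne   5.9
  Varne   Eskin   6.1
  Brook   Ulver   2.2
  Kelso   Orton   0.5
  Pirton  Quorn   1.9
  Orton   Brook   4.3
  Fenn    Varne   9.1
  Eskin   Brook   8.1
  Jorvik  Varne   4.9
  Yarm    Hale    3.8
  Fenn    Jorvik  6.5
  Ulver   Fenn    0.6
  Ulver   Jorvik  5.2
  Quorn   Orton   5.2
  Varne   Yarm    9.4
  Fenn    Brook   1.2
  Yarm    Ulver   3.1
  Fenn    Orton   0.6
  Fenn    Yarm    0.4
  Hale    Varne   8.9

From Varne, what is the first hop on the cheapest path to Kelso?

Compare a few routes:
Varne–Brook–Fenn–Orton–Kelso: 5.9+1.2+0.6+0.5 = 8.2
Varne–Brook–Ulver–Fenn–Orton–Kelso: 5.9+2.2+0.6+0.6+0.5 = 9.8
The minimum is 8.2 min via Varne–Brook–Fenn–Orton–Kelso.
So from Varne the first move is to Brook.

Brook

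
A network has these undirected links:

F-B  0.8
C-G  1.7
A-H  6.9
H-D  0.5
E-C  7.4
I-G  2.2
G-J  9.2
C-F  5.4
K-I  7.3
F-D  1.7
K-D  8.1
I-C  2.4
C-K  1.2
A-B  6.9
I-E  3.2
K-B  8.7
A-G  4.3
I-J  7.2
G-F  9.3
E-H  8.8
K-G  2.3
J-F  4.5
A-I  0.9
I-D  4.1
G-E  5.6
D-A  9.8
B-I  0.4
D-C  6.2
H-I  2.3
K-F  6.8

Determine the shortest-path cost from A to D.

Shortest distances from A:
A: 0
I: 0.9  (via A)
B: 1.3  (via I)
F: 2.1  (via B)
G: 3.1  (via I)
H: 3.2  (via I)
C: 3.3  (via I)
D: 3.7  (via H)
Shortest route: A–I–H–D = 3.7.

3.7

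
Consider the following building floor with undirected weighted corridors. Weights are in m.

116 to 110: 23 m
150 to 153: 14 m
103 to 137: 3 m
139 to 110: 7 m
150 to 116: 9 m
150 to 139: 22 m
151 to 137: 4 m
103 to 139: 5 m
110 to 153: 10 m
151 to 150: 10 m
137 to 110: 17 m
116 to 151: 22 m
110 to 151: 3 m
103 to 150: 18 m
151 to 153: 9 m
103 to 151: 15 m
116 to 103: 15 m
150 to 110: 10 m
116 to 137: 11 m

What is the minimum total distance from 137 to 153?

13 m

Compare a few routes:
137–151–110–153: 4+3+10 = 17
137–103–139–110–153: 3+5+7+10 = 25
137–151–153: 4+9 = 13
Cheapest is 137–151–153 at 13 m.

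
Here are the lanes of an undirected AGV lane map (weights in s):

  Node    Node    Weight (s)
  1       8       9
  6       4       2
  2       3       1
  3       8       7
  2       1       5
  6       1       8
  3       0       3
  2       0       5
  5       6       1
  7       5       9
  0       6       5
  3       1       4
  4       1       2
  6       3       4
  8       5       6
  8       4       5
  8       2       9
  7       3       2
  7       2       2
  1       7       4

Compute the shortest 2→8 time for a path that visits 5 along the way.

12 s

Best 2 to 5: 2–3–6–5 costing 6
Shortest 5→8: 5–8 = 6
Total via 5: 6 + 6 = 12 s.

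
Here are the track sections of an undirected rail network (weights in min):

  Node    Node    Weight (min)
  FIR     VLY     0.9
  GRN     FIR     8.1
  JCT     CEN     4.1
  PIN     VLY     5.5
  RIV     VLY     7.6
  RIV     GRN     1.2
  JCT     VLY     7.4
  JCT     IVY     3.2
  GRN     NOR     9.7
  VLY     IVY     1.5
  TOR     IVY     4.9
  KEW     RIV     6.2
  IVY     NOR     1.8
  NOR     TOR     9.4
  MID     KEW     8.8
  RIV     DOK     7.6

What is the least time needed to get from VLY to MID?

Enumerating some paths:
VLY–IVY–NOR–GRN–RIV–KEW–MID: 1.5+1.8+9.7+1.2+6.2+8.8 = 29.2
VLY–RIV–KEW–MID: 7.6+6.2+8.8 = 22.6
VLY–FIR–GRN–RIV–KEW–MID: 0.9+8.1+1.2+6.2+8.8 = 25.2
Cheapest is VLY–RIV–KEW–MID at 22.6 min.

22.6 min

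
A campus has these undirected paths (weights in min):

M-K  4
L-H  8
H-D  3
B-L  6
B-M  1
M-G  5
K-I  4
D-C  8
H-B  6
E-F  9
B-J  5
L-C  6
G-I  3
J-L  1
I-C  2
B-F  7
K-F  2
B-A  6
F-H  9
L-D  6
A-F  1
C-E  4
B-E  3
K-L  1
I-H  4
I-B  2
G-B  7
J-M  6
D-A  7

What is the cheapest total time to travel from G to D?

Enumerating some paths:
G–I–B–H–D: 3+2+6+3 = 14
G–I–C–D: 3+2+8 = 13
G–I–H–D: 3+4+3 = 10
G–I–K–L–D: 3+4+1+6 = 14
Cheapest is G–I–H–D at 10 min.

10 min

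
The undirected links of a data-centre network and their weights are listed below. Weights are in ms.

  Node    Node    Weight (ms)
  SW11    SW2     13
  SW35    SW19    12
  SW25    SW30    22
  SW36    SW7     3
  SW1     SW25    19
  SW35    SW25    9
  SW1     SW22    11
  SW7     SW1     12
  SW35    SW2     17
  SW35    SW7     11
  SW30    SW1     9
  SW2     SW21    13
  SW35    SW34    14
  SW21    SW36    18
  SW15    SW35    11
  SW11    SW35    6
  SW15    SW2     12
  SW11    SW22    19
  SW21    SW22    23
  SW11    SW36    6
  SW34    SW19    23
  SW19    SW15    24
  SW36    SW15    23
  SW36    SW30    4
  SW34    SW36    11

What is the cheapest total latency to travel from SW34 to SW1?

24 ms

Enumerating some paths:
SW34 - SW36 - SW30 - SW1: 11+4+9 = 24
SW34 - SW36 - SW7 - SW1: 11+3+12 = 26
The minimum is 24 ms via SW34 - SW36 - SW30 - SW1.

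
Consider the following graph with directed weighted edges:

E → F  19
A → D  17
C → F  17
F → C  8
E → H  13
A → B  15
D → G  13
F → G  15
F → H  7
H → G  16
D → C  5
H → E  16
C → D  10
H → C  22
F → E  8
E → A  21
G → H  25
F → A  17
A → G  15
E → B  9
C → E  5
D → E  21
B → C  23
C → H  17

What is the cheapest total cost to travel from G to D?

57

Settle nodes by increasing distance from G:
G: 0
H: 25  (via G)
E: 41  (via H)
C: 47  (via H)
B: 50  (via E)
D: 57  (via C)
Shortest route: G → H → C → D = 57.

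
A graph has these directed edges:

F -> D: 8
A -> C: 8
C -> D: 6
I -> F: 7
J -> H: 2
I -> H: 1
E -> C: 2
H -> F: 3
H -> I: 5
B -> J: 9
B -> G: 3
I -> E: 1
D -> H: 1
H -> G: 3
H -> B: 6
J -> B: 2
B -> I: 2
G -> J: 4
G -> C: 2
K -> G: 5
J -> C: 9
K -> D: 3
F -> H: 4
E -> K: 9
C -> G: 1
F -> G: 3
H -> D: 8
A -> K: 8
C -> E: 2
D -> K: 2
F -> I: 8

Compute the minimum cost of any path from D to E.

Shortest distances from D:
D: 0
H: 1  (via D)
K: 2  (via D)
F: 4  (via H)
G: 4  (via H)
C: 6  (via G)
I: 6  (via H)
B: 7  (via H)
E: 7  (via I)
Shortest route: D–H–I–E = 7.

7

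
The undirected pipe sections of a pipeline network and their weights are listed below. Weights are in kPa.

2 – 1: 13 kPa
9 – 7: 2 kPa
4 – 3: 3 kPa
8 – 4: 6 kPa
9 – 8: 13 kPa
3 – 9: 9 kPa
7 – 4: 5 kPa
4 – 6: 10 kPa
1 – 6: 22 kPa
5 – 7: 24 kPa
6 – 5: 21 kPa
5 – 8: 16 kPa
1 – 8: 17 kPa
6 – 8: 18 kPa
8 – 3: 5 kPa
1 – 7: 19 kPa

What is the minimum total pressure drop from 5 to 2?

46 kPa

Enumerating some paths:
5 → 6 → 1 → 2: 21+22+13 = 56
5 → 8 → 1 → 2: 16+17+13 = 46
5 → 8 → 4 → 7 → 1 → 2: 16+6+5+19+13 = 59
5 → 7 → 1 → 2: 24+19+13 = 56
Cheapest is 5 → 8 → 1 → 2 at 46 kPa.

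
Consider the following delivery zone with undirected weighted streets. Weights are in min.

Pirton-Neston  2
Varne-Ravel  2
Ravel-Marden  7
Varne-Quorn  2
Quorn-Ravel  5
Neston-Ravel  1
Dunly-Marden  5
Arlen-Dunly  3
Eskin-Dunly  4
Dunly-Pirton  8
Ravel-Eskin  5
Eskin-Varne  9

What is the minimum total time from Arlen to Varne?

14 min

Settle nodes by increasing distance from Arlen:
Arlen: 0
Dunly: 3  (via Arlen)
Eskin: 7  (via Dunly)
Marden: 8  (via Dunly)
Pirton: 11  (via Dunly)
Ravel: 12  (via Eskin)
Neston: 13  (via Pirton)
Varne: 14  (via Ravel)
Shortest route: Arlen–Dunly–Eskin–Ravel–Varne = 14 min.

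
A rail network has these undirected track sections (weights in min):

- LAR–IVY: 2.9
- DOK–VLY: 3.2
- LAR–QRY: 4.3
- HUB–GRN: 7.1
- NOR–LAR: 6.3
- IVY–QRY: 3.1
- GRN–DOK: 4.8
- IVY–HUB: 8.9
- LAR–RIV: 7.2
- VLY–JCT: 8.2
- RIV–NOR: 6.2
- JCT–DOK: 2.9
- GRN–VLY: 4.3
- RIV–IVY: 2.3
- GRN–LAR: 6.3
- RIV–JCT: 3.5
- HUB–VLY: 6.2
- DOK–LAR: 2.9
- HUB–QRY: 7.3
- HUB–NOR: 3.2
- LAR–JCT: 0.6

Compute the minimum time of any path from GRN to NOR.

10.3 min

Shortest distances from GRN:
GRN: 0
VLY: 4.3  (via GRN)
DOK: 4.8  (via GRN)
LAR: 6.3  (via GRN)
JCT: 6.9  (via LAR)
HUB: 7.1  (via GRN)
IVY: 9.2  (via LAR)
NOR: 10.3  (via HUB)
Shortest route: GRN → HUB → NOR = 10.3 min.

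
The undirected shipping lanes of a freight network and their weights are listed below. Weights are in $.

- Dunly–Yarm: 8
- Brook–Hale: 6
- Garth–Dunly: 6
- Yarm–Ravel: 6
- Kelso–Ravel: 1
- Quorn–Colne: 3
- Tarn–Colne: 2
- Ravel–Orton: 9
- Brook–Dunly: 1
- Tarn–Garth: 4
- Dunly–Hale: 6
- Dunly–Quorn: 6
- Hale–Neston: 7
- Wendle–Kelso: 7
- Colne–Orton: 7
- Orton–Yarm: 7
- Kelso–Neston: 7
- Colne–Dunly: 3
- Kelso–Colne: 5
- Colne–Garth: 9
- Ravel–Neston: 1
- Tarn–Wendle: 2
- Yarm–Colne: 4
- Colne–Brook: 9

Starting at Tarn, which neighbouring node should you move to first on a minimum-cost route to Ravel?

Colne

Compare a few routes:
Tarn - Wendle - Kelso - Ravel: 2+7+1 = 10
Tarn - Colne - Yarm - Ravel: 2+4+6 = 12
Tarn - Colne - Kelso - Ravel: 2+5+1 = 8
The minimum is $8 via Tarn - Colne - Kelso - Ravel.
So from Tarn the first move is to Colne.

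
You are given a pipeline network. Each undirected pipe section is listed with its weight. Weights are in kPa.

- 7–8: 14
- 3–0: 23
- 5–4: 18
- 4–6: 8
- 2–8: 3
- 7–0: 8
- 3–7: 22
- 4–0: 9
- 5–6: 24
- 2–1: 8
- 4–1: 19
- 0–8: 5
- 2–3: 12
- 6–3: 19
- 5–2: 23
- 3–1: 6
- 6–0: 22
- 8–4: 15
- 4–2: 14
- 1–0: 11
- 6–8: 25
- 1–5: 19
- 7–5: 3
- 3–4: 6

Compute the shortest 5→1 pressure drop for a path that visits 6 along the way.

44 kPa

Shortest 5→6: 5 → 6 = 24
Best 6 to 1: 6 → 4 → 3 → 1 costing 20
Total via 6: 24 + 20 = 44 kPa.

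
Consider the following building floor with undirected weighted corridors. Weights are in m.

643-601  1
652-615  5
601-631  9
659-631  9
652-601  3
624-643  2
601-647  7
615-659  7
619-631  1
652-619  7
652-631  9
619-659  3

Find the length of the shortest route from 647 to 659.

Running Dijkstra from 647:
647: 0
601: 7  (via 647)
643: 8  (via 601)
652: 10  (via 601)
624: 10  (via 643)
615: 15  (via 652)
631: 16  (via 601)
619: 17  (via 652)
659: 20  (via 619)
Shortest route: 647–601–652–619–659 = 20 m.

20 m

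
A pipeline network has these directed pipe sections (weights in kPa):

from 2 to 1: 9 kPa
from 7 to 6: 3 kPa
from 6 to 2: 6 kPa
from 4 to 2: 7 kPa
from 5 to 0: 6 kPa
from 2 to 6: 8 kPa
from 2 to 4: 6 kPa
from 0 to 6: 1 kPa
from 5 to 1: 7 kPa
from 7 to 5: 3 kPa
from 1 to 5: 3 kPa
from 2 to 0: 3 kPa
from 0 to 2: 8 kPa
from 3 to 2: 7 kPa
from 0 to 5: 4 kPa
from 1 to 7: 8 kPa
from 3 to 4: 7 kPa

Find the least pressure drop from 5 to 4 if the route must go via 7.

Shortest 5→7: 5 → 1 → 7 = 15
Best 7 to 4: 7 → 6 → 2 → 4 costing 15
Total via 7: 15 + 15 = 30 kPa.

30 kPa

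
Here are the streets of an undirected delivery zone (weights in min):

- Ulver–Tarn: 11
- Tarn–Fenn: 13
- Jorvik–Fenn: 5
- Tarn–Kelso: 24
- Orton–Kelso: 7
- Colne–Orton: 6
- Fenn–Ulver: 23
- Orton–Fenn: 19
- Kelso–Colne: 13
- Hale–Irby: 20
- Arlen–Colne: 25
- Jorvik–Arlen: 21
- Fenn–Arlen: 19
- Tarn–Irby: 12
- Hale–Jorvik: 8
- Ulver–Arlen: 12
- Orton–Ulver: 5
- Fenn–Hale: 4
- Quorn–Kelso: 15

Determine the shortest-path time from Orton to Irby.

Candidate routes:
Orton → Fenn → Hale → Irby: 19+4+20 = 43
Orton → Ulver → Tarn → Irby: 5+11+12 = 28
Cheapest is Orton → Ulver → Tarn → Irby at 28 min.

28 min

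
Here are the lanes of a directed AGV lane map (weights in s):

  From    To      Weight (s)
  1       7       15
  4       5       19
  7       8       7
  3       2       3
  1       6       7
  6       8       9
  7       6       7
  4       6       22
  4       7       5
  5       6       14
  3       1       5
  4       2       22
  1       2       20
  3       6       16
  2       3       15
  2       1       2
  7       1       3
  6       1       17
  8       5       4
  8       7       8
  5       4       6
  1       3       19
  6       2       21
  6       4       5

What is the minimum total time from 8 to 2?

Compare a few routes:
8 - 5 - 4 - 2: 4+6+22 = 32
8 - 7 - 1 - 2: 8+3+20 = 31
The minimum is 31 s via 8 - 7 - 1 - 2.

31 s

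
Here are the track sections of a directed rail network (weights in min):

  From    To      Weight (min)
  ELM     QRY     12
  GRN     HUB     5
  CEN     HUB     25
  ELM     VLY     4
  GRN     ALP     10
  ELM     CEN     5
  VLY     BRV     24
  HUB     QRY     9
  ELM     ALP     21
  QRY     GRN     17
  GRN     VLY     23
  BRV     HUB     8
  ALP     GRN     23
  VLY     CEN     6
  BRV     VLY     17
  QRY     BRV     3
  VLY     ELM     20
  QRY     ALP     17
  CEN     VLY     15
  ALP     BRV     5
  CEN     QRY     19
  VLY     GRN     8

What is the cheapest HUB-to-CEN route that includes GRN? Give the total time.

Best HUB to GRN: HUB–QRY–GRN costing 26
Best GRN to CEN: GRN–VLY–CEN costing 29
Total via GRN: 26 + 29 = 55 min.

55 min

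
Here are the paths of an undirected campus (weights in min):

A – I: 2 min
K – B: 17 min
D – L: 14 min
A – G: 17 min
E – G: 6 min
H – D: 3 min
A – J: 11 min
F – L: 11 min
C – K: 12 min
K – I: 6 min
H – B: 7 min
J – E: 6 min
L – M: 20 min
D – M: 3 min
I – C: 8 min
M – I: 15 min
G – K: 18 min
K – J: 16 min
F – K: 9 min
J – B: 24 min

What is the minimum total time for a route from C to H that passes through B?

Shortest C→B: C–K–B = 29
Best B to H: B–H costing 7
Total via B: 29 + 7 = 36 min.

36 min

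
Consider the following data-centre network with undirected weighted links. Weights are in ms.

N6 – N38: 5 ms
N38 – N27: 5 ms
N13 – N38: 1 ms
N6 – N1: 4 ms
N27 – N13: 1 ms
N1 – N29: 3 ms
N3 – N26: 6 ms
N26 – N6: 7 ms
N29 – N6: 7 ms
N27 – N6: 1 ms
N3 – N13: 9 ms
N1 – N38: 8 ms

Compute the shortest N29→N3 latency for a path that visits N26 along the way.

Best N29 to N26: N29 → N6 → N26 costing 14
Shortest N26→N3: N26 → N3 = 6
Total via N26: 14 + 6 = 20 ms.

20 ms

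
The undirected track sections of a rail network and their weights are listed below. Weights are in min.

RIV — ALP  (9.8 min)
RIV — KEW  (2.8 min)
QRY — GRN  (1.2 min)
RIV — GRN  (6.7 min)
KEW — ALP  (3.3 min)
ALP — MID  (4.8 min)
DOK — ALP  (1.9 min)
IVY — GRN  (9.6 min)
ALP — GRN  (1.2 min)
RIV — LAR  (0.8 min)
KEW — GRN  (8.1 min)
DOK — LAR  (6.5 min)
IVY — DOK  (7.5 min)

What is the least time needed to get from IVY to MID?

14.2 min

Shortest distances from IVY:
IVY: 0
DOK: 7.5  (via IVY)
ALP: 9.4  (via DOK)
GRN: 9.6  (via IVY)
QRY: 10.8  (via GRN)
KEW: 12.7  (via ALP)
LAR: 14  (via DOK)
MID: 14.2  (via ALP)
Shortest route: IVY → DOK → ALP → MID = 14.2 min.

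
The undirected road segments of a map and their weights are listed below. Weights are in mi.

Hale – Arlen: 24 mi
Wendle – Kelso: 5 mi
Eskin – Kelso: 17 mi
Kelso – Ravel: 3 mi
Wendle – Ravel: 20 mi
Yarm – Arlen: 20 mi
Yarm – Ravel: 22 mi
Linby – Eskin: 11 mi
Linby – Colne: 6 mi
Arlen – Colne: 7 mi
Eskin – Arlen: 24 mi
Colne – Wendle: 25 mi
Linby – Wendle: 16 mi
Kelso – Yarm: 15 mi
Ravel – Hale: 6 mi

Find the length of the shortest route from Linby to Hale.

Candidate routes:
Linby–Colne–Arlen–Hale: 6+7+24 = 37
Linby–Eskin–Kelso–Ravel–Hale: 11+17+3+6 = 37
Linby–Wendle–Kelso–Ravel–Hale: 16+5+3+6 = 30
Cheapest is Linby–Wendle–Kelso–Ravel–Hale at 30 mi.

30 mi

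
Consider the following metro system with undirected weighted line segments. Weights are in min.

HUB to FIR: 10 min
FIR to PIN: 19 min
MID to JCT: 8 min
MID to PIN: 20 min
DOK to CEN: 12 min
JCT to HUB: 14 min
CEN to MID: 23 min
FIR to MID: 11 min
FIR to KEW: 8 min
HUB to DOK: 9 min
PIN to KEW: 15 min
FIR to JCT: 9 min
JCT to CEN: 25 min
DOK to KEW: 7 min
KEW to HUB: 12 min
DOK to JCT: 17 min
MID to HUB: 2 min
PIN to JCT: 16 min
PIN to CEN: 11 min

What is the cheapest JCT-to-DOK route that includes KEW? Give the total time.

24 min

Shortest JCT→KEW: JCT–FIR–KEW = 17
Best KEW to DOK: KEW–DOK costing 7
Total via KEW: 17 + 7 = 24 min.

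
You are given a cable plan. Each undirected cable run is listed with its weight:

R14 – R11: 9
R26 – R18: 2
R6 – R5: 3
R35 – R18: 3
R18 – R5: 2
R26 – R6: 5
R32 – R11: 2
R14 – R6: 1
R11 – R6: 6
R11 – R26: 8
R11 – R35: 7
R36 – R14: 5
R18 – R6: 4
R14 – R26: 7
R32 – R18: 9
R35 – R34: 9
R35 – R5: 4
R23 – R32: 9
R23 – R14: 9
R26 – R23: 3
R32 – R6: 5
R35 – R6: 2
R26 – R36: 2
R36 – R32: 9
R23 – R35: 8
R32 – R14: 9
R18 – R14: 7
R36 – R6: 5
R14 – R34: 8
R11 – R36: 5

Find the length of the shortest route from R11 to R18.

9

Shortest distances from R11:
R11: 0
R32: 2  (via R11)
R36: 5  (via R11)
R6: 6  (via R11)
R35: 7  (via R11)
R14: 7  (via R6)
R26: 7  (via R36)
R5: 9  (via R6)
R18: 9  (via R26)
Shortest route: R11–R36–R26–R18 = 9.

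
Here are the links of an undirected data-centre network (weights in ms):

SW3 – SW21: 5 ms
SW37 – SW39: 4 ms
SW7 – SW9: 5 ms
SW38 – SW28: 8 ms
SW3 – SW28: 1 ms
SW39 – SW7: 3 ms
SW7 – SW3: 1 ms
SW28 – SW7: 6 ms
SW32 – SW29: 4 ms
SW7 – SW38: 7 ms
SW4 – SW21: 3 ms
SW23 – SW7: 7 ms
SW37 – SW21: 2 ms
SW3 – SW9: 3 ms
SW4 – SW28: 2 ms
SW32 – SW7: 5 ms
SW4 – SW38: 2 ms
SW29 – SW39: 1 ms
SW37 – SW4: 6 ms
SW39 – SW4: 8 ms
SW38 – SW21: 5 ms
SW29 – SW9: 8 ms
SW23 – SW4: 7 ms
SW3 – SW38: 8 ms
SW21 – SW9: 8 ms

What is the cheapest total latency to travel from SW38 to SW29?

Shortest distances from SW38:
SW38: 0
SW4: 2  (via SW38)
SW28: 4  (via SW4)
SW21: 5  (via SW38)
SW3: 5  (via SW28)
SW7: 6  (via SW3)
SW37: 7  (via SW21)
SW9: 8  (via SW3)
SW23: 9  (via SW4)
SW39: 9  (via SW7)
SW29: 10  (via SW39)
Shortest route: SW38 → SW4 → SW28 → SW3 → SW7 → SW39 → SW29 = 10 ms.

10 ms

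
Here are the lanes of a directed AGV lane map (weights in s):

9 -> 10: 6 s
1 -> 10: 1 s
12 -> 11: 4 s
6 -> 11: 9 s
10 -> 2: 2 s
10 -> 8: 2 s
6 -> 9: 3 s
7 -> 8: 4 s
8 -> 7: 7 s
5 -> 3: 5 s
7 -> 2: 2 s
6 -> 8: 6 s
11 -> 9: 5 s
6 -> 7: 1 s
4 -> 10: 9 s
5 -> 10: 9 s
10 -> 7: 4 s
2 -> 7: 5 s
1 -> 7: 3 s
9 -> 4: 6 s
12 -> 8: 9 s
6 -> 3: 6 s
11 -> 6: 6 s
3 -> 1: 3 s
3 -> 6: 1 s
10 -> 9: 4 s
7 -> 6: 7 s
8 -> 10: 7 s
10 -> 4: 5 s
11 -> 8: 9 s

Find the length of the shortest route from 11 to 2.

Enumerating some paths:
11–9–10–2: 5+6+2 = 13
11–9–10–7–2: 5+6+4+2 = 17
11–6–7–2: 6+1+2 = 9
Cheapest is 11–6–7–2 at 9 s.

9 s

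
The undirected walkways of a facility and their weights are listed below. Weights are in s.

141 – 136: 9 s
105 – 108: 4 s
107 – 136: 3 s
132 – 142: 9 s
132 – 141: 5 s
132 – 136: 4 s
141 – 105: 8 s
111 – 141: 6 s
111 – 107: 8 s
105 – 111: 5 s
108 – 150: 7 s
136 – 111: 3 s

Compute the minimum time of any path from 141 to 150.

19 s

Settle nodes by increasing distance from 141:
141: 0
132: 5  (via 141)
111: 6  (via 141)
105: 8  (via 141)
136: 9  (via 141)
108: 12  (via 105)
107: 12  (via 136)
142: 14  (via 132)
150: 19  (via 108)
Shortest route: 141 → 105 → 108 → 150 = 19 s.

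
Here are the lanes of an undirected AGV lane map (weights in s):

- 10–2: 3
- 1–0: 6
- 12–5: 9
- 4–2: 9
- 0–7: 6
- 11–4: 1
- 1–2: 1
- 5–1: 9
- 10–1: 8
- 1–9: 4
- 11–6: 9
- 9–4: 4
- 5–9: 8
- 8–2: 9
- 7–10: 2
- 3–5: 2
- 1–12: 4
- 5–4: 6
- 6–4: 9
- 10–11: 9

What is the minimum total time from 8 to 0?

16 s

Settle nodes by increasing distance from 8:
8: 0
2: 9  (via 8)
1: 10  (via 2)
10: 12  (via 2)
7: 14  (via 10)
9: 14  (via 1)
12: 14  (via 1)
0: 16  (via 1)
Shortest route: 8–2–1–0 = 16 s.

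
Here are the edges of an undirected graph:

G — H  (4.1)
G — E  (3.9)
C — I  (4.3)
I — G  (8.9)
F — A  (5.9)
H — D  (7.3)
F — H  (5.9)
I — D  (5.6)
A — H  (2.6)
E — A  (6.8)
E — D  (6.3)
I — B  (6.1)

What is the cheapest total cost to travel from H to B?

19

Settle nodes by increasing distance from H:
H: 0
A: 2.6  (via H)
G: 4.1  (via H)
F: 5.9  (via H)
D: 7.3  (via H)
E: 8  (via G)
I: 12.9  (via D)
C: 17.2  (via I)
B: 19  (via I)
Shortest route: H → D → I → B = 19.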